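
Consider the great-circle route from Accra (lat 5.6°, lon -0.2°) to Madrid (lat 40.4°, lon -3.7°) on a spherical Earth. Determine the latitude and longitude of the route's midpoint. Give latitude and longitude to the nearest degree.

≈ lat 23°, lon -2°

Convert each endpoint to a unit vector on the sphere (x = cos φ cos λ, y = cos φ sin λ, z = sin φ).
The central angle between the endpoints is δ = arccos(p₁·p₂) ≈ 0.610 rad (34.9°).
Interpolate at f = 1/2 with slerp weights a = sin((1−f)δ)/sin δ ≈ 0.524, b = sin(fδ)/sin δ ≈ 0.524.
p = a·p₁ + b·p₂ ≈ (0.920, -0.028, 0.391); φ = arcsin(p_z) ≈ 23.01°, λ = atan2(p_y, p_x) ≈ -1.72°.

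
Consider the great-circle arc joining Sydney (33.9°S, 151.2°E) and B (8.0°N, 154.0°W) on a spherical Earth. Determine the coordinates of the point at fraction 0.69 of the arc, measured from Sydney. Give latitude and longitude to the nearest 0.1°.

Convert each endpoint to a unit vector on the sphere (x = cos φ cos λ, y = cos φ sin λ, z = sin φ).
The central angle between the endpoints is δ = arccos(p₁·p₂) ≈ 1.163 rad (66.7°).
Interpolate at f = 0.69 with slerp weights a = sin((1−f)δ)/sin δ ≈ 0.384, b = sin(fδ)/sin δ ≈ 0.783.
p = a·p₁ + b·p₂ ≈ (-0.977, -0.186, -0.105); φ = arcsin(p_z) ≈ -6.05°, λ = atan2(p_y, p_x) ≈ -169.20°.

≈ (6.0°S, 169.2°W)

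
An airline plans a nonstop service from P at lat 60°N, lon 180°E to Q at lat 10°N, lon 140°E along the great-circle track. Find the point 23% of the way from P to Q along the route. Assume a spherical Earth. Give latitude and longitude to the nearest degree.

The haversine formula gives a central angle δ ≈ 1.015 rad (58.2°) between the endpoints.
Interpolate at f = 0.23 with slerp weights a = sin((1−f)δ)/sin δ ≈ 0.829, b = sin(fδ)/sin δ ≈ 0.272.
p = a·p₁ + b·p₂ ≈ (-0.620, 0.172, 0.765); φ = arcsin(p_z) ≈ 49.94°, λ = atan2(p_y, p_x) ≈ 164.46°.

≈ lat 50°N, lon 164°E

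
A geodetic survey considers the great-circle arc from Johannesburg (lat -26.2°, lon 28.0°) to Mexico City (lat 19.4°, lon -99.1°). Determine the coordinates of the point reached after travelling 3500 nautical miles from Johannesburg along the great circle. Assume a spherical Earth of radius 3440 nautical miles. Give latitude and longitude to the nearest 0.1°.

≈ lat -10.6°, lon -31.8°

Convert each endpoint to a unit vector on the sphere (x = cos φ cos λ, y = cos φ sin λ, z = sin φ).
The central angle between the endpoints is δ = arccos(p₁·p₂) ≈ 2.288 rad (131.1°). The total great-circle distance is δ·R ≈ 2.288 × 3440 ≈ 7870 nmi, so the target fraction is f = 3500/7870 ≈ 0.445.
Interpolate at f ≈ 0.445 with slerp weights a = sin((1−f)δ)/sin δ ≈ 1.267, b = sin(fδ)/sin δ ≈ 1.129.
p = a·p₁ + b·p₂ ≈ (0.836, -0.517, -0.185); φ = arcsin(p_z) ≈ -10.64°, λ = atan2(p_y, p_x) ≈ -31.77°.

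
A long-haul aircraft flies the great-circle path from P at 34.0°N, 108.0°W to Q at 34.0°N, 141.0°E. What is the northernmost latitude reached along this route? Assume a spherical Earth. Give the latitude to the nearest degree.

≈ 50°N

The great circle lies in the plane with unit normal n̂ = (p₁ × p₂)/|p₁ × p₂|.
Here n̂_z ≈ -0.643; the vertex latitude is φ_max = arccos|n̂_z| ≈ 50.0°.
Check via Clairaut: cos φ_max = |cos φ₁| · sin C = cos(34.0°)·sin(50.9°) ≈ 0.643, again giving ≈ 50.0°.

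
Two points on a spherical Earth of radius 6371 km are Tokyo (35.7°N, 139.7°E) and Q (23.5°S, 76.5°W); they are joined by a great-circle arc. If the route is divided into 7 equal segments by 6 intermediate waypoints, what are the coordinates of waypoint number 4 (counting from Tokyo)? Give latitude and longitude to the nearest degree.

Convert each endpoint to a unit vector on the sphere (x = cos φ cos λ, y = cos φ sin λ, z = sin φ).
The central angle between the endpoints is δ = arccos(p₁·p₂) ≈ 2.556 rad (146.5°).
Interpolate at f = 4/7 with slerp weights a = sin((1−f)δ)/sin δ ≈ 1.610, b = sin(fδ)/sin δ ≈ 1.800.
p = a·p₁ + b·p₂ ≈ (-0.612, -0.759, 0.222); φ = arcsin(p_z) ≈ 12.82°, λ = atan2(p_y, p_x) ≈ -128.87°.

≈ (13°N, 129°W)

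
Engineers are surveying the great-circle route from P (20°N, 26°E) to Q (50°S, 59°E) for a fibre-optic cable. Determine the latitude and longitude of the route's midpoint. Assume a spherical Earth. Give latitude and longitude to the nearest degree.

≈ (16°S, 39°E)

Convert each endpoint to a unit vector on the sphere (x = cos φ cos λ, y = cos φ sin λ, z = sin φ).
The central angle between the endpoints is δ = arccos(p₁·p₂) ≈ 1.324 rad (75.8°).
Interpolate at f = 1/2 with slerp weights a = sin((1−f)δ)/sin δ ≈ 0.634, b = sin(fδ)/sin δ ≈ 0.634.
p = a·p₁ + b·p₂ ≈ (0.745, 0.610, -0.269); φ = arcsin(p_z) ≈ -15.59°, λ = atan2(p_y, p_x) ≈ 39.32°.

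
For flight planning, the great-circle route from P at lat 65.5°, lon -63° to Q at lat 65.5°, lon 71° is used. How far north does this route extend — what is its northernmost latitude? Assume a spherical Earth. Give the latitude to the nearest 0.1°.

The great circle lies in the plane with unit normal n̂ = (p₁ × p₂)/|p₁ × p₂|.
Here n̂_z ≈ +0.175; the vertex latitude is φ_max = arccos|n̂_z| ≈ 79.9°.

≈ 79.9°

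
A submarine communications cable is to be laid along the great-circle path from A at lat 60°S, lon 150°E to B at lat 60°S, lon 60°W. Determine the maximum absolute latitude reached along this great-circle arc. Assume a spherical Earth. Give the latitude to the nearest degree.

≈ 82°S

The great circle lies in the plane with unit normal n̂ = (p₁ × p₂)/|p₁ × p₂|.
Here n̂_z ≈ +0.148; the vertex latitude is φ_max = arccos|n̂_z| ≈ 81.5°.
Check via Clairaut: cos φ_max = |cos φ₁| · sin C = cos(60.0°)·sin(162.8°) ≈ 0.148, again giving ≈ 81.5°.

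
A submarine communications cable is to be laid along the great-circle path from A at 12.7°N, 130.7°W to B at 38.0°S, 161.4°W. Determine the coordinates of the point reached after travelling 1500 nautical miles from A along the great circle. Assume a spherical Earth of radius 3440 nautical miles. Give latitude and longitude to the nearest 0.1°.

≈ 9.4°S, 142.4°W

Convert each endpoint to a unit vector on the sphere (x = cos φ cos λ, y = cos φ sin λ, z = sin φ).
The central angle between the endpoints is δ = arccos(p₁·p₂) ≈ 1.017 rad (58.3°). The total great-circle distance is δ·R ≈ 1.017 × 3440 ≈ 3500 nmi, so the target fraction is f = 1500/3500 ≈ 0.429.
Interpolate at f ≈ 0.429 with slerp weights a = sin((1−f)δ)/sin δ ≈ 0.645, b = sin(fδ)/sin δ ≈ 0.496.
p = a·p₁ + b·p₂ ≈ (-0.781, -0.602, -0.164); φ = arcsin(p_z) ≈ -9.43°, λ = atan2(p_y, p_x) ≈ -142.38°.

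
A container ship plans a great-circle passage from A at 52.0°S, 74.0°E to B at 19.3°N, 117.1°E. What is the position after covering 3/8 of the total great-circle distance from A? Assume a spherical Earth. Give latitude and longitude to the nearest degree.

The haversine formula gives a central angle δ ≈ 1.406 rad (80.6°) between the endpoints.
Interpolate at f = 3/8 with slerp weights a = sin((1−f)δ)/sin δ ≈ 0.781, b = sin(fδ)/sin δ ≈ 0.510.
p = a·p₁ + b·p₂ ≈ (-0.087, 0.891, -0.447); φ = arcsin(p_z) ≈ -26.52°, λ = atan2(p_y, p_x) ≈ 95.57°.

≈ 27°S, 96°E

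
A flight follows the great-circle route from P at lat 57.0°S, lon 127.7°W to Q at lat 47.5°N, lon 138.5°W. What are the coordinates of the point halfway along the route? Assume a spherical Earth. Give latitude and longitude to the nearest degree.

≈ lat 5°S, lon 134°W

Write both endpoints as unit vectors p₁, p₂ with components (cos φ cos λ, cos φ sin λ, sin φ).
The central angle between the endpoints is δ = arccos(p₁·p₂) ≈ 1.831 rad (104.9°).
Interpolate at f = 1/2 with slerp weights a = sin((1−f)δ)/sin δ ≈ 0.820, b = sin(fδ)/sin δ ≈ 0.820.
p = a·p₁ + b·p₂ ≈ (-0.688, -0.721, -0.083); φ = arcsin(p_z) ≈ -4.77°, λ = atan2(p_y, p_x) ≈ -133.68°.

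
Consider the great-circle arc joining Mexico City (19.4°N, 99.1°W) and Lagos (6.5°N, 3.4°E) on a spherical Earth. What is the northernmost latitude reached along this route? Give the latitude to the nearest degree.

The great circle lies in the plane with unit normal n̂ = (p₁ × p₂)/|p₁ × p₂|.
Here n̂_z ≈ +0.928; the vertex latitude is φ_max = arccos|n̂_z| ≈ 21.9°.

≈ 22°N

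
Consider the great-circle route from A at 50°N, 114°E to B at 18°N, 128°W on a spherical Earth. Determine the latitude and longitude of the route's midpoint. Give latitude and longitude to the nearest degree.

≈ 51°N, 169°W

Convert each endpoint to a unit vector on the sphere (x = cos φ cos λ, y = cos φ sin λ, z = sin φ).
The central angle between the endpoints is δ = arccos(p₁·p₂) ≈ 1.621 rad (92.9°).
Interpolate at f = 1/2 with slerp weights a = sin((1−f)δ)/sin δ ≈ 0.726, b = sin(fδ)/sin δ ≈ 0.726.
p = a·p₁ + b·p₂ ≈ (-0.615, -0.118, 0.780); φ = arcsin(p_z) ≈ 51.26°, λ = atan2(p_y, p_x) ≈ -169.16°.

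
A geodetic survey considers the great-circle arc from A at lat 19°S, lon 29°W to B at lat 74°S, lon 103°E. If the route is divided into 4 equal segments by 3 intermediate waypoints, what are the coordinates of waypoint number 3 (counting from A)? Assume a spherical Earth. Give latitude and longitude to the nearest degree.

≈ lat 76°S, lon 18°E

The haversine formula gives a central angle δ ≈ 1.432 rad (82.0°) between the endpoints.
Interpolate at f = 3/4 with slerp weights a = sin((1−f)δ)/sin δ ≈ 0.354, b = sin(fδ)/sin δ ≈ 0.888.
p = a·p₁ + b·p₂ ≈ (0.238, 0.076, -0.968); φ = arcsin(p_z) ≈ -75.56°, λ = atan2(p_y, p_x) ≈ 17.79°.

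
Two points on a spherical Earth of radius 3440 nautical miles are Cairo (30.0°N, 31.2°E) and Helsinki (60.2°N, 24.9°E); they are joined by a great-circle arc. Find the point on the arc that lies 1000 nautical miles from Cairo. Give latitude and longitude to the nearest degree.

The haversine formula gives a central angle δ ≈ 0.532 rad (30.5°) between the endpoints. The total great-circle distance is δ·R ≈ 0.532 × 3440 ≈ 1831 nmi, so the target fraction is f = 1000/1831 ≈ 0.546.
Interpolate at f ≈ 0.546 with slerp weights a = sin((1−f)δ)/sin δ ≈ 0.471, b = sin(fδ)/sin δ ≈ 0.565.
p = a·p₁ + b·p₂ ≈ (0.604, 0.330, 0.726); φ = arcsin(p_z) ≈ 46.54°, λ = atan2(p_y, p_x) ≈ 28.63°.

≈ (47°N, 29°E)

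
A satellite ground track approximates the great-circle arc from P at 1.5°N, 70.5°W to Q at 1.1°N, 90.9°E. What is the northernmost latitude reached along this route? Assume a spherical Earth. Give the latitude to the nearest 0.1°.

≈ 8.0°N

The great circle lies in the plane with unit normal n̂ = (p₁ × p₂)/|p₁ × p₂|.
Here n̂_z ≈ +0.990; the vertex latitude is φ_max = arccos|n̂_z| ≈ 8.0°.
Check via Clairaut: cos φ_max = |cos φ₁| · sin C = cos(1.5°)·sin(82.1°) ≈ 0.990, again giving ≈ 8.0°.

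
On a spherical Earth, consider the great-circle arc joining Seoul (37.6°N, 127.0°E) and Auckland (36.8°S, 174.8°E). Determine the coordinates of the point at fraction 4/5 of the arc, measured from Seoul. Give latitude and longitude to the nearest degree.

≈ (22°S, 164°E)

Convert each endpoint to a unit vector on the sphere (x = cos φ cos λ, y = cos φ sin λ, z = sin φ).
The central angle between the endpoints is δ = arccos(p₁·p₂) ≈ 1.510 rad (86.5°).
Interpolate at f = 4/5 with slerp weights a = sin((1−f)δ)/sin δ ≈ 0.298, b = sin(fδ)/sin δ ≈ 0.937.
p = a·p₁ + b·p₂ ≈ (-0.889, 0.257, -0.379); φ = arcsin(p_z) ≈ -22.29°, λ = atan2(p_y, p_x) ≈ 163.90°.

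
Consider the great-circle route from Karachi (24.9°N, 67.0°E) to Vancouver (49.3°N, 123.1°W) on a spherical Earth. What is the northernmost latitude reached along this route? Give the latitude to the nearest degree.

The great circle lies in the plane with unit normal n̂ = (p₁ × p₂)/|p₁ × p₂|.
Here n̂_z ≈ +0.108; the vertex latitude is φ_max = arccos|n̂_z| ≈ 83.8°.
Check via Clairaut: cos φ_max = |cos φ₁| · sin C = cos(24.9°)·sin(6.8°) ≈ 0.108, again giving ≈ 83.8°.

≈ 84°N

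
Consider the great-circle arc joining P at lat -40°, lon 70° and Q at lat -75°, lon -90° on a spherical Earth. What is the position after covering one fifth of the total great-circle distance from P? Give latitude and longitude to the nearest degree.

Convert each endpoint to a unit vector on the sphere (x = cos φ cos λ, y = cos φ sin λ, z = sin φ).
The central angle between the endpoints is δ = arccos(p₁·p₂) ≈ 1.121 rad (64.2°).
Interpolate at f = 1/5 with slerp weights a = sin((1−f)δ)/sin δ ≈ 0.868, b = sin(fδ)/sin δ ≈ 0.247.
p = a·p₁ + b·p₂ ≈ (0.227, 0.561, -0.796); φ = arcsin(p_z) ≈ -52.77°, λ = atan2(p_y, p_x) ≈ 67.93°.

≈ lat -53°, lon 68°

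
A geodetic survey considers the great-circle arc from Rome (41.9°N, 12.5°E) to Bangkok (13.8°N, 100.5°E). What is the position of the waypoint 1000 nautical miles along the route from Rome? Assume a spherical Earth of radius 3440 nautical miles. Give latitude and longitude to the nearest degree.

≈ 42°N, 35°E

Convert each endpoint to a unit vector on the sphere (x = cos φ cos λ, y = cos φ sin λ, z = sin φ).
The central angle between the endpoints is δ = arccos(p₁·p₂) ≈ 1.385 rad (79.4°). The total great-circle distance is δ·R ≈ 1.385 × 3440 ≈ 4765 nmi, so the target fraction is f = 1000/4765 ≈ 0.210.
Interpolate at f ≈ 0.210 with slerp weights a = sin((1−f)δ)/sin δ ≈ 0.904, b = sin(fδ)/sin δ ≈ 0.292.
p = a·p₁ + b·p₂ ≈ (0.605, 0.424, 0.673); φ = arcsin(p_z) ≈ 42.33°, λ = atan2(p_y, p_x) ≈ 35.01°.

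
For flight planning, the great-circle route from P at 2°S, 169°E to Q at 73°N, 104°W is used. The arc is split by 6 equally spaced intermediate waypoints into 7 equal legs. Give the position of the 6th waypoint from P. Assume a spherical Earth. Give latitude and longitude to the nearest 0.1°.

From cos δ = sin φ₁ sin φ₂ + cos φ₁ cos φ₂ cos Δλ, the central angle is δ ≈ 1.589 rad (91.0°).
Interpolate at f = 6/7 with slerp weights a = sin((1−f)δ)/sin δ ≈ 0.225, b = sin(fδ)/sin δ ≈ 0.978.
p = a·p₁ + b·p₂ ≈ (-0.290, -0.235, 0.928); φ = arcsin(p_z) ≈ 68.10°, λ = atan2(p_y, p_x) ≈ -141.02°.

≈ 68.1°N, 141.0°W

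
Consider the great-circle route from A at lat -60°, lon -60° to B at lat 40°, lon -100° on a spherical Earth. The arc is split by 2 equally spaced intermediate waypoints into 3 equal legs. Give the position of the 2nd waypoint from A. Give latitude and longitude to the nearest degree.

≈ lat 6°, lon -89°

Convert each endpoint to a unit vector on the sphere (x = cos φ cos λ, y = cos φ sin λ, z = sin φ).
The central angle between the endpoints is δ = arccos(p₁·p₂) ≈ 1.837 rad (105.3°).
Interpolate at f = 2/3 with slerp weights a = sin((1−f)δ)/sin δ ≈ 0.596, b = sin(fδ)/sin δ ≈ 0.975.
p = a·p₁ + b·p₂ ≈ (0.019, -0.994, 0.111); φ = arcsin(p_z) ≈ 6.36°, λ = atan2(p_y, p_x) ≈ -88.89°.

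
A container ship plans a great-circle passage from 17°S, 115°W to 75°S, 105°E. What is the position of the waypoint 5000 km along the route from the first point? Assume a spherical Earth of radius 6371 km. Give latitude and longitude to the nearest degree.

Write both endpoints as unit vectors p₁, p₂ with components (cos φ cos λ, cos φ sin λ, sin φ).
The central angle between the endpoints is δ = arccos(p₁·p₂) ≈ 1.478 rad (84.7°). The total great-circle distance is δ·R ≈ 1.478 × 6371 ≈ 9415 km, so the target fraction is f = 5000/9415 ≈ 0.531.
Interpolate at f ≈ 0.531 with slerp weights a = sin((1−f)δ)/sin δ ≈ 0.642, b = sin(fδ)/sin δ ≈ 0.710.
p = a·p₁ + b·p₂ ≈ (-0.307, -0.379, -0.873); φ = arcsin(p_z) ≈ -60.83°, λ = atan2(p_y, p_x) ≈ -129.02°.

≈ 61°S, 129°W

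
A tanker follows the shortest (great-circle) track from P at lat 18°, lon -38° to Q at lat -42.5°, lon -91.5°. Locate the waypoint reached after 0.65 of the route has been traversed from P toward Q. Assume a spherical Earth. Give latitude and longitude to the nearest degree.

The haversine formula gives a central angle δ ≈ 1.361 rad (78.0°) between the endpoints.
Interpolate at f = 0.65 with slerp weights a = sin((1−f)δ)/sin δ ≈ 0.469, b = sin(fδ)/sin δ ≈ 0.791.
p = a·p₁ + b·p₂ ≈ (0.336, -0.858, -0.390); φ = arcsin(p_z) ≈ -22.93°, λ = atan2(p_y, p_x) ≈ -68.60°.

≈ lat -23°, lon -69°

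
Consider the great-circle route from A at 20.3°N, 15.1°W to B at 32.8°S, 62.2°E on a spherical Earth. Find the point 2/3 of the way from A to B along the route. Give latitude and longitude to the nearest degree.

From cos δ = sin φ₁ sin φ₂ + cos φ₁ cos φ₂ cos Δλ, the central angle is δ ≈ 1.585 rad (90.8°).
Interpolate at f = 2/3 with slerp weights a = sin((1−f)δ)/sin δ ≈ 0.504, b = sin(fδ)/sin δ ≈ 0.871.
p = a·p₁ + b·p₂ ≈ (0.798, 0.524, -0.297); φ = arcsin(p_z) ≈ -17.27°, λ = atan2(p_y, p_x) ≈ 33.31°.

≈ 17°S, 33°E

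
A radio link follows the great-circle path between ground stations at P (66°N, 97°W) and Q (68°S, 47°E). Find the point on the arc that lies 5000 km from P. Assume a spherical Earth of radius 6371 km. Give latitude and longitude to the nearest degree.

Convert each endpoint to a unit vector on the sphere (x = cos φ cos λ, y = cos φ sin λ, z = sin φ).
The central angle between the endpoints is δ = arccos(p₁·p₂) ≈ 2.897 rad (166.0°). The total great-circle distance is δ·R ≈ 2.897 × 6371 ≈ 18458 km, so the target fraction is f = 5000/18458 ≈ 0.271.
Interpolate at f ≈ 0.271 with slerp weights a = sin((1−f)δ)/sin δ ≈ 3.542, b = sin(fδ)/sin δ ≈ 2.921.
p = a·p₁ + b·p₂ ≈ (0.571, -0.630, 0.527); φ = arcsin(p_z) ≈ 31.82°, λ = atan2(p_y, p_x) ≈ -47.81°.

≈ (32°N, 48°W)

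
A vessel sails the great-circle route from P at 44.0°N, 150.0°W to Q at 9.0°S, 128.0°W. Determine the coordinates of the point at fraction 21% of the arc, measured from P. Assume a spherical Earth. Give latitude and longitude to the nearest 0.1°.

The haversine formula gives a central angle δ ≈ 0.988 rad (56.6°) between the endpoints.
Interpolate at f = 0.21 with slerp weights a = sin((1−f)δ)/sin δ ≈ 0.843, b = sin(fδ)/sin δ ≈ 0.247.
p = a·p₁ + b·p₂ ≈ (-0.675, -0.495, 0.547); φ = arcsin(p_z) ≈ 33.15°, λ = atan2(p_y, p_x) ≈ -143.74°.

≈ 33.2°N, 143.7°W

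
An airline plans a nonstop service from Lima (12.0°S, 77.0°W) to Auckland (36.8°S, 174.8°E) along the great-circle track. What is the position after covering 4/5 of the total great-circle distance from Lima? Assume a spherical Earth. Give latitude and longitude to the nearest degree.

≈ (41°S, 161°W)

Convert each endpoint to a unit vector on the sphere (x = cos φ cos λ, y = cos φ sin λ, z = sin φ).
The central angle between the endpoints is δ = arccos(p₁·p₂) ≈ 1.691 rad (96.9°).
Interpolate at f = 4/5 with slerp weights a = sin((1−f)δ)/sin δ ≈ 0.334, b = sin(fδ)/sin δ ≈ 0.983.
p = a·p₁ + b·p₂ ≈ (-0.711, -0.247, -0.659); φ = arcsin(p_z) ≈ -41.19°, λ = atan2(p_y, p_x) ≈ -160.82°.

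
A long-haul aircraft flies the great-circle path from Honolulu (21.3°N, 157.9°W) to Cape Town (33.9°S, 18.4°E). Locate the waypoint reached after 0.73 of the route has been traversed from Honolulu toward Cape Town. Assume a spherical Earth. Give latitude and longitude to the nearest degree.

≈ (74°S, 24°W)

From cos δ = sin φ₁ sin φ₂ + cos φ₁ cos φ₂ cos Δλ, the central angle is δ ≈ 2.914 rad (167.0°).
Interpolate at f = 0.73 with slerp weights a = sin((1−f)δ)/sin δ ≈ 3.144, b = sin(fδ)/sin δ ≈ 3.769.
p = a·p₁ + b·p₂ ≈ (0.255, -0.115, -0.960); φ = arcsin(p_z) ≈ -73.79°, λ = atan2(p_y, p_x) ≈ -24.23°.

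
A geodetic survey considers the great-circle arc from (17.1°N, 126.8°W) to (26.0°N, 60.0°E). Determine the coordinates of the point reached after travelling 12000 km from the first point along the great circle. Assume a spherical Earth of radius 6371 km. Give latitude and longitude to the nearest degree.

≈ (54°N, 68°E)

Convert each endpoint to a unit vector on the sphere (x = cos φ cos λ, y = cos φ sin λ, z = sin φ).
The central angle between the endpoints is δ = arccos(p₁·p₂) ≈ 2.381 rad (136.4°). The total great-circle distance is δ·R ≈ 2.381 × 6371 ≈ 15167 km, so the target fraction is f = 12000/15167 ≈ 0.791.
Interpolate at f ≈ 0.791 with slerp weights a = sin((1−f)δ)/sin δ ≈ 0.691, b = sin(fδ)/sin δ ≈ 1.380.
p = a·p₁ + b·p₂ ≈ (0.224, 0.545, 0.808); φ = arcsin(p_z) ≈ 53.91°, λ = atan2(p_y, p_x) ≈ 67.63°.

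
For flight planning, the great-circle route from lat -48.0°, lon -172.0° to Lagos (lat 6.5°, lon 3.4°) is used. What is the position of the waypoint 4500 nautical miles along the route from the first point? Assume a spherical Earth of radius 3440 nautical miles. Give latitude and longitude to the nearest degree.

≈ lat -57°, lon -4°

Write both endpoints as unit vectors p₁, p₂ with components (cos φ cos λ, cos φ sin λ, sin φ).
The central angle between the endpoints is δ = arccos(p₁·p₂) ≈ 2.414 rad (138.3°). The total great-circle distance is δ·R ≈ 2.414 × 3440 ≈ 8304 nmi, so the target fraction is f = 4500/8304 ≈ 0.542.
Interpolate at f ≈ 0.542 with slerp weights a = sin((1−f)δ)/sin δ ≈ 1.344, b = sin(fδ)/sin δ ≈ 1.452.
p = a·p₁ + b·p₂ ≈ (0.550, -0.040, -0.834); φ = arcsin(p_z) ≈ -56.56°, λ = atan2(p_y, p_x) ≈ -4.12°.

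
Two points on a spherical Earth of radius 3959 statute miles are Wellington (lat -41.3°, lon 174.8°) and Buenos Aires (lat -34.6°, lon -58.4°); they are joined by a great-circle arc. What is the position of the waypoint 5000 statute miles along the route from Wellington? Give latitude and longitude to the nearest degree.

≈ lat -48°, lon -74°

The haversine formula gives a central angle δ ≈ 1.566 rad (89.8°) between the endpoints. The total great-circle distance is δ·R ≈ 1.566 × 3959 ≈ 6202 mi, so the target fraction is f = 5000/6202 ≈ 0.806.
Interpolate at f ≈ 0.806 with slerp weights a = sin((1−f)δ)/sin δ ≈ 0.299, b = sin(fδ)/sin δ ≈ 0.953.
p = a·p₁ + b·p₂ ≈ (0.187, -0.648, -0.738); φ = arcsin(p_z) ≈ -47.60°, λ = atan2(p_y, p_x) ≈ -73.86°.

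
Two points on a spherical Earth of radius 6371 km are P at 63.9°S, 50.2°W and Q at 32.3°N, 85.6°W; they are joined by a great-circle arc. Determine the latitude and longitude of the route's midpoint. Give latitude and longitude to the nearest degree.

≈ 16°S, 74°W

The haversine formula gives a central angle δ ≈ 1.748 rad (100.2°) between the endpoints.
Interpolate at f = 1/2 with slerp weights a = sin((1−f)δ)/sin δ ≈ 0.779, b = sin(fδ)/sin δ ≈ 0.779.
p = a·p₁ + b·p₂ ≈ (0.270, -0.920, -0.283); φ = arcsin(p_z) ≈ -16.46°, λ = atan2(p_y, p_x) ≈ -73.65°.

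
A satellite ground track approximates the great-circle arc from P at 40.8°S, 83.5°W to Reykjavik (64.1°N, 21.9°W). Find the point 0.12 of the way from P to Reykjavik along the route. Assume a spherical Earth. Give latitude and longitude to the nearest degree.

≈ 28°S, 77°W

Convert each endpoint to a unit vector on the sphere (x = cos φ cos λ, y = cos φ sin λ, z = sin φ).
The central angle between the endpoints is δ = arccos(p₁·p₂) ≈ 2.016 rad (115.5°).
Interpolate at f = 0.12 with slerp weights a = sin((1−f)δ)/sin δ ≈ 1.085, b = sin(fδ)/sin δ ≈ 0.265.
p = a·p₁ + b·p₂ ≈ (0.201, -0.859, -0.470); φ = arcsin(p_z) ≈ -28.05°, λ = atan2(p_y, p_x) ≈ -76.86°.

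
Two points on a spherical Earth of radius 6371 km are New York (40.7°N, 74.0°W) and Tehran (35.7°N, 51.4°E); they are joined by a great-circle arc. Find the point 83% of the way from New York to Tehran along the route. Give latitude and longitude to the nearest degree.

Convert each endpoint to a unit vector on the sphere (x = cos φ cos λ, y = cos φ sin λ, z = sin φ).
The central angle between the endpoints is δ = arccos(p₁·p₂) ≈ 1.547 rad (88.6°).
Interpolate at f = 0.83 with slerp weights a = sin((1−f)δ)/sin δ ≈ 0.260, b = sin(fδ)/sin δ ≈ 0.959.
p = a·p₁ + b·p₂ ≈ (0.540, 0.419, 0.729); φ = arcsin(p_z) ≈ 46.84°, λ = atan2(p_y, p_x) ≈ 37.81°.

≈ 47°N, 38°E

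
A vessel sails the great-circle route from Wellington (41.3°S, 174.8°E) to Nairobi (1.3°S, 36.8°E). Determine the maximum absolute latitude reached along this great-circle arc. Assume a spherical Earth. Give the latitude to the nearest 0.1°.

The great circle lies in the plane with unit normal n̂ = (p₁ × p₂)/|p₁ × p₂|.
Here n̂_z ≈ -0.599; the vertex latitude is φ_max = arccos|n̂_z| ≈ 53.2°.
Check via Clairaut: cos φ_max = |cos φ₁| · sin C = cos(41.3°)·sin(127.2°) ≈ 0.599, again giving ≈ 53.2°.

≈ 53.2°S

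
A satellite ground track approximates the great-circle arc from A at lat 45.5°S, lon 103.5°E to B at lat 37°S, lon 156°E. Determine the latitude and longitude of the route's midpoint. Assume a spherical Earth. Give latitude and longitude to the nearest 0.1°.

Write both endpoints as unit vectors p₁, p₂ with components (cos φ cos λ, cos φ sin λ, sin φ).
The central angle between the endpoints is δ = arccos(p₁·p₂) ≈ 0.692 rad (39.6°).
Interpolate at f = 1/2 with slerp weights a = sin((1−f)δ)/sin δ ≈ 0.531, b = sin(fδ)/sin δ ≈ 0.531.
p = a·p₁ + b·p₂ ≈ (-0.475, 0.535, -0.699); φ = arcsin(p_z) ≈ -44.34°, λ = atan2(p_y, p_x) ≈ 131.59°.

≈ lat 44.3°S, lon 131.6°E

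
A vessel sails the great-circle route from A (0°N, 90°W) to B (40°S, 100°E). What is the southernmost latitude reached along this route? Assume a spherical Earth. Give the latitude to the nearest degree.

≈ 78°S

The great circle lies in the plane with unit normal n̂ = (p₁ × p₂)/|p₁ × p₂|.
Here n̂_z ≈ -0.203; the vertex latitude is φ_max = arccos|n̂_z| ≈ 78.3°.
Check via Clairaut: cos φ_max = |cos φ₁| · sin C = cos(0.0°)·sin(168.3°) ≈ 0.203, again giving ≈ 78.3°.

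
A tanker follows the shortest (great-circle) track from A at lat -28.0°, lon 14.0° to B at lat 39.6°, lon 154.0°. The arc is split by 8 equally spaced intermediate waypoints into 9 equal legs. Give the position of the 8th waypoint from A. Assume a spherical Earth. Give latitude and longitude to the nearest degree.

≈ lat 40°, lon 133°

From cos δ = sin φ₁ sin φ₂ + cos φ₁ cos φ₂ cos Δλ, the central angle is δ ≈ 2.533 rad (145.1°).
Interpolate at f = 8/9 with slerp weights a = sin((1−f)δ)/sin δ ≈ 0.486, b = sin(fδ)/sin δ ≈ 1.359.
p = a·p₁ + b·p₂ ≈ (-0.525, 0.563, 0.638); φ = arcsin(p_z) ≈ 39.67°, λ = atan2(p_y, p_x) ≈ 133.01°.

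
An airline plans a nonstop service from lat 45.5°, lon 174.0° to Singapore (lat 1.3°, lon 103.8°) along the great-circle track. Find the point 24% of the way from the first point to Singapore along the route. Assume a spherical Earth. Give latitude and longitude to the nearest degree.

Convert each endpoint to a unit vector on the sphere (x = cos φ cos λ, y = cos φ sin λ, z = sin φ).
The central angle between the endpoints is δ = arccos(p₁·p₂) ≈ 1.314 rad (75.3°).
Interpolate at f = 0.24 with slerp weights a = sin((1−f)δ)/sin δ ≈ 0.869, b = sin(fδ)/sin δ ≈ 0.321.
p = a·p₁ + b·p₂ ≈ (-0.682, 0.375, 0.627); φ = arcsin(p_z) ≈ 38.85°, λ = atan2(p_y, p_x) ≈ 151.21°.

≈ lat 39°, lon 151°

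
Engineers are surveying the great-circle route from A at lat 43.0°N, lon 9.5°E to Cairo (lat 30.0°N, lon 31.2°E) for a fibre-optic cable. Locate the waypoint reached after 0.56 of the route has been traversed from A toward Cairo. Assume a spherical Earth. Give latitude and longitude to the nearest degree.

≈ lat 36°N, lon 23°E

From cos δ = sin φ₁ sin φ₂ + cos φ₁ cos φ₂ cos Δλ, the central angle is δ ≈ 0.378 rad (21.6°).
Interpolate at f = 0.56 with slerp weights a = sin((1−f)δ)/sin δ ≈ 0.449, b = sin(fδ)/sin δ ≈ 0.569.
p = a·p₁ + b·p₂ ≈ (0.745, 0.310, 0.591); φ = arcsin(p_z) ≈ 36.20°, λ = atan2(p_y, p_x) ≈ 22.55°.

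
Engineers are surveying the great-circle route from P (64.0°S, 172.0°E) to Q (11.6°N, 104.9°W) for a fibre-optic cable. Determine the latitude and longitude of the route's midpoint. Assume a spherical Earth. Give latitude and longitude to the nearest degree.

Convert each endpoint to a unit vector on the sphere (x = cos φ cos λ, y = cos φ sin λ, z = sin φ).
The central angle between the endpoints is δ = arccos(p₁·p₂) ≈ 1.700 rad (97.4°).
Interpolate at f = 1/2 with slerp weights a = sin((1−f)δ)/sin δ ≈ 0.758, b = sin(fδ)/sin δ ≈ 0.758.
p = a·p₁ + b·p₂ ≈ (-0.520, -0.671, -0.529); φ = arcsin(p_z) ≈ -31.92°, λ = atan2(p_y, p_x) ≈ -127.76°.

≈ (32°S, 128°W)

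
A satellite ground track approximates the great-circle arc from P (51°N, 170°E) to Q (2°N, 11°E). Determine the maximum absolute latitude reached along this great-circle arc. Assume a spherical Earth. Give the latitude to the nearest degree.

≈ 74°N

The great circle lies in the plane with unit normal n̂ = (p₁ × p₂)/|p₁ × p₂|.
Here n̂_z ≈ -0.272; the vertex latitude is φ_max = arccos|n̂_z| ≈ 74.2°.
Check via Clairaut: cos φ_max = |cos φ₁| · sin C = cos(51.0°)·sin(25.6°) ≈ 0.272, again giving ≈ 74.2°.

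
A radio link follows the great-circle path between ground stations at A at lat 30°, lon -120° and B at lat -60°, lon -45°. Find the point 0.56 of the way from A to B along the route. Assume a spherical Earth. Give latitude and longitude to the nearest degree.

Write both endpoints as unit vectors p₁, p₂ with components (cos φ cos λ, cos φ sin λ, sin φ).
The central angle between the endpoints is δ = arccos(p₁·p₂) ≈ 1.898 rad (108.7°).
Interpolate at f = 0.56 with slerp weights a = sin((1−f)δ)/sin δ ≈ 0.783, b = sin(fδ)/sin δ ≈ 0.922.
p = a·p₁ + b·p₂ ≈ (-0.013, -0.913, -0.408); φ = arcsin(p_z) ≈ -24.05°, λ = atan2(p_y, p_x) ≈ -90.80°.

≈ lat -24°, lon -91°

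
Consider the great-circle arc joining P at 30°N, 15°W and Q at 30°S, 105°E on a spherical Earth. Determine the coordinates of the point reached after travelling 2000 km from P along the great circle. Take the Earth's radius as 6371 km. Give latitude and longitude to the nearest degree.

≈ 24°N, 4°E

Convert each endpoint to a unit vector on the sphere (x = cos φ cos λ, y = cos φ sin λ, z = sin φ).
The central angle between the endpoints is δ = arccos(p₁·p₂) ≈ 2.246 rad (128.7°). The total great-circle distance is δ·R ≈ 2.246 × 6371 ≈ 14309 km, so the target fraction is f = 2000/14309 ≈ 0.140.
Interpolate at f ≈ 0.140 with slerp weights a = sin((1−f)δ)/sin δ ≈ 1.198, b = sin(fδ)/sin δ ≈ 0.396.
p = a·p₁ + b·p₂ ≈ (0.914, 0.062, 0.401); φ = arcsin(p_z) ≈ 23.67°, λ = atan2(p_y, p_x) ≈ 3.90°.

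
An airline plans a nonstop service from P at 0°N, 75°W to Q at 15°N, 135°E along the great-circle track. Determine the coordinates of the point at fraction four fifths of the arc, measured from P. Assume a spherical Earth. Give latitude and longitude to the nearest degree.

Write both endpoints as unit vectors p₁, p₂ with components (cos φ cos λ, cos φ sin λ, sin φ).
The central angle between the endpoints is δ = arccos(p₁·p₂) ≈ 2.562 rad (146.8°).
Interpolate at f = 4/5 with slerp weights a = sin((1−f)δ)/sin δ ≈ 0.895, b = sin(fδ)/sin δ ≈ 1.620.
p = a·p₁ + b·p₂ ≈ (-0.875, 0.242, 0.419); φ = arcsin(p_z) ≈ 24.79°, λ = atan2(p_y, p_x) ≈ 164.52°.

≈ 25°N, 165°E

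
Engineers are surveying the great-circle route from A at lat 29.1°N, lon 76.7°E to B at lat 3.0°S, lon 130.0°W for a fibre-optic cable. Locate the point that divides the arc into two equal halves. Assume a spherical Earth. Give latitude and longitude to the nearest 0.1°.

≈ lat 44.0°N, lon 169.0°E

Write both endpoints as unit vectors p₁, p₂ with components (cos φ cos λ, cos φ sin λ, sin φ).
The central angle between the endpoints is δ = arccos(p₁·p₂) ≈ 2.506 rad (143.6°).
Interpolate at f = 1/2 with slerp weights a = sin((1−f)δ)/sin δ ≈ 1.601, b = sin(fδ)/sin δ ≈ 1.601.
p = a·p₁ + b·p₂ ≈ (-0.706, 0.137, 0.695); φ = arcsin(p_z) ≈ 44.02°, λ = atan2(p_y, p_x) ≈ 169.05°.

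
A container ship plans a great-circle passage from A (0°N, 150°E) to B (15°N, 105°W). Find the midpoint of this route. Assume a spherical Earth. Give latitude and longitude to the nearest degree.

Write both endpoints as unit vectors p₁, p₂ with components (cos φ cos λ, cos φ sin λ, sin φ).
The central angle between the endpoints is δ = arccos(p₁·p₂) ≈ 1.823 rad (104.5°).
Interpolate at f = 1/2 with slerp weights a = sin((1−f)δ)/sin δ ≈ 0.816, b = sin(fδ)/sin δ ≈ 0.816.
p = a·p₁ + b·p₂ ≈ (-0.911, -0.354, 0.211); φ = arcsin(p_z) ≈ 12.20°, λ = atan2(p_y, p_x) ≈ -158.79°.

≈ (12°N, 159°W)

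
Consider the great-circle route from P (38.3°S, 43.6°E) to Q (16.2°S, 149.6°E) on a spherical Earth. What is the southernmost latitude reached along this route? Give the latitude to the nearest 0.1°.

≈ 43.5°S

The great circle lies in the plane with unit normal n̂ = (p₁ × p₂)/|p₁ × p₂|.
Here n̂_z ≈ +0.725; the vertex latitude is φ_max = arccos|n̂_z| ≈ 43.5°.
Check via Clairaut: cos φ_max = |cos φ₁| · sin C = cos(38.3°)·sin(112.5°) ≈ 0.725, again giving ≈ 43.5°.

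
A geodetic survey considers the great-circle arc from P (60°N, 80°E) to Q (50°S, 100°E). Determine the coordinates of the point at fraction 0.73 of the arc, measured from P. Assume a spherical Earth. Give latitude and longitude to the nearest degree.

≈ (20°S, 94°E)

The haversine formula gives a central angle δ ≈ 1.941 rad (111.2°) between the endpoints.
Interpolate at f = 0.73 with slerp weights a = sin((1−f)δ)/sin δ ≈ 0.537, b = sin(fδ)/sin δ ≈ 1.060.
p = a·p₁ + b·p₂ ≈ (-0.072, 0.935, -0.347); φ = arcsin(p_z) ≈ -20.31°, λ = atan2(p_y, p_x) ≈ 94.38°.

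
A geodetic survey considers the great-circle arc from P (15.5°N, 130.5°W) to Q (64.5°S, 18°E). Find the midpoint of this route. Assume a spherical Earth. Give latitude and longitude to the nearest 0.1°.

≈ (44.9°S, 109.8°W)

Convert each endpoint to a unit vector on the sphere (x = cos φ cos λ, y = cos φ sin λ, z = sin φ).
The central angle between the endpoints is δ = arccos(p₁·p₂) ≈ 2.208 rad (126.5°).
Interpolate at f = 1/2 with slerp weights a = sin((1−f)δ)/sin δ ≈ 1.111, b = sin(fδ)/sin δ ≈ 1.111.
p = a·p₁ + b·p₂ ≈ (-0.240, -0.666, -0.706); φ = arcsin(p_z) ≈ -44.90°, λ = atan2(p_y, p_x) ≈ -109.84°.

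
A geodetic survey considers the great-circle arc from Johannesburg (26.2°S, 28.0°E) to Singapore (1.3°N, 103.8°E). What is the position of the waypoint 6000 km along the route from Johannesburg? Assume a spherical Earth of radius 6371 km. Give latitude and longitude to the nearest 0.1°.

Convert each endpoint to a unit vector on the sphere (x = cos φ cos λ, y = cos φ sin λ, z = sin φ).
The central angle between the endpoints is δ = arccos(p₁·p₂) ≈ 1.359 rad (77.9°). The total great-circle distance is δ·R ≈ 1.359 × 6371 ≈ 8659 km, so the target fraction is f = 6000/8659 ≈ 0.693.
Interpolate at f ≈ 0.693 with slerp weights a = sin((1−f)δ)/sin δ ≈ 0.415, b = sin(fδ)/sin δ ≈ 0.827.
p = a·p₁ + b·p₂ ≈ (0.131, 0.978, -0.164); φ = arcsin(p_z) ≈ -9.46°, λ = atan2(p_y, p_x) ≈ 82.35°.

≈ (9.5°S, 82.4°E)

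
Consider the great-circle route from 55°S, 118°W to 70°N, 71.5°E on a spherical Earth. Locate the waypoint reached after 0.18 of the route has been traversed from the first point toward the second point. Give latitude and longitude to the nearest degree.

≈ 26°S, 125°W

From cos δ = sin φ₁ sin φ₂ + cos φ₁ cos φ₂ cos Δλ, the central angle is δ ≈ 2.870 rad (164.4°).
Interpolate at f = 0.18 with slerp weights a = sin((1−f)δ)/sin δ ≈ 2.640, b = sin(fδ)/sin δ ≈ 1.838.
p = a·p₁ + b·p₂ ≈ (-0.511, -0.741, -0.435); φ = arcsin(p_z) ≈ -25.81°, λ = atan2(p_y, p_x) ≈ -124.62°.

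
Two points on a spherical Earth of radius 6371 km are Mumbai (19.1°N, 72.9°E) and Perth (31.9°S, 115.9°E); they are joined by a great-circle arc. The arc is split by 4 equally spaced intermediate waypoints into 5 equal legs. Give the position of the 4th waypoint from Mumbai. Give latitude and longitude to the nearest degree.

Write both endpoints as unit vectors p₁, p₂ with components (cos φ cos λ, cos φ sin λ, sin φ).
The central angle between the endpoints is δ = arccos(p₁·p₂) ≈ 1.144 rad (65.6°).
Interpolate at f = 4/5 with slerp weights a = sin((1−f)δ)/sin δ ≈ 0.249, b = sin(fδ)/sin δ ≈ 0.871.
p = a·p₁ + b·p₂ ≈ (-0.254, 0.890, -0.379); φ = arcsin(p_z) ≈ -22.25°, λ = atan2(p_y, p_x) ≈ 105.91°.

≈ (22°S, 106°E)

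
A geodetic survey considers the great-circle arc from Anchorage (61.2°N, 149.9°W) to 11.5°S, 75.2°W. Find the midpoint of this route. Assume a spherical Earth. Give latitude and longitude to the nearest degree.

From cos δ = sin φ₁ sin φ₂ + cos φ₁ cos φ₂ cos Δλ, the central angle is δ ≈ 1.621 rad (92.9°).
Interpolate at f = 1/2 with slerp weights a = sin((1−f)δ)/sin δ ≈ 0.726, b = sin(fδ)/sin δ ≈ 0.726.
p = a·p₁ + b·p₂ ≈ (-0.121, -0.863, 0.491); φ = arcsin(p_z) ≈ 29.42°, λ = atan2(p_y, p_x) ≈ -97.97°.

≈ 29°N, 98°W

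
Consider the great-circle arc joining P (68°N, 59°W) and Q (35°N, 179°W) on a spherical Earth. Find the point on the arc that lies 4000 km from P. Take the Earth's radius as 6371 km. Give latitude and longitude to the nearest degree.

From cos δ = sin φ₁ sin φ₂ + cos φ₁ cos φ₂ cos Δλ, the central angle is δ ≈ 1.183 rad (67.8°). The total great-circle distance is δ·R ≈ 1.183 × 6371 ≈ 7535 km, so the target fraction is f = 4000/7535 ≈ 0.531.
Interpolate at f ≈ 0.531 with slerp weights a = sin((1−f)δ)/sin δ ≈ 0.569, b = sin(fδ)/sin δ ≈ 0.635.
p = a·p₁ + b·p₂ ≈ (-0.410, -0.192, 0.892); φ = arcsin(p_z) ≈ 63.09°, λ = atan2(p_y, p_x) ≈ -154.92°.

≈ (63°N, 155°W)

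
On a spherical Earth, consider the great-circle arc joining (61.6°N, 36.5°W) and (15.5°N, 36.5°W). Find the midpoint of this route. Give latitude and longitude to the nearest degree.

≈ (39°N, 36°W)

The haversine formula gives a central angle δ ≈ 0.805 rad (46.1°) between the endpoints.
Interpolate at f = 1/2 with slerp weights a = sin((1−f)δ)/sin δ ≈ 0.543, b = sin(fδ)/sin δ ≈ 0.543.
p = a·p₁ + b·p₂ ≈ (0.629, -0.465, 0.623); φ = arcsin(p_z) ≈ 38.55°, λ = atan2(p_y, p_x) ≈ -36.50°.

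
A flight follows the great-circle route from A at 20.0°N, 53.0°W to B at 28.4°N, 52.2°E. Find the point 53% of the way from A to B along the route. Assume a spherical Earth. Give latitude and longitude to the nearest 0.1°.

Convert each endpoint to a unit vector on the sphere (x = cos φ cos λ, y = cos φ sin λ, z = sin φ).
The central angle between the endpoints is δ = arccos(p₁·p₂) ≈ 1.625 rad (93.1°).
Interpolate at f = 0.53 with slerp weights a = sin((1−f)δ)/sin δ ≈ 0.693, b = sin(fδ)/sin δ ≈ 0.760.
p = a·p₁ + b·p₂ ≈ (0.801, 0.008, 0.598); φ = arcsin(p_z) ≈ 36.74°, λ = atan2(p_y, p_x) ≈ 0.59°.

≈ 36.7°N, 0.6°E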